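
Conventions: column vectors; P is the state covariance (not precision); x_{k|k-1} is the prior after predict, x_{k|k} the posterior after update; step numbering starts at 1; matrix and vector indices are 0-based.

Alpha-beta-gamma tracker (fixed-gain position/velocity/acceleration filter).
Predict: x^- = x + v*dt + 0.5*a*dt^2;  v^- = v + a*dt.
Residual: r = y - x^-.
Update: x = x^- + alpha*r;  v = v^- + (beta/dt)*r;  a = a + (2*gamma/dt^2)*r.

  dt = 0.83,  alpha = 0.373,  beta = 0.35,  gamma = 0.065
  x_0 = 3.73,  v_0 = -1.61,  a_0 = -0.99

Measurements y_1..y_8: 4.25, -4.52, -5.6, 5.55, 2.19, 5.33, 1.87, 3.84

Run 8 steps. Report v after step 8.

step 1: x_pred=2.0527  r=2.1973  x^+=2.8723  v^+=-1.5051  a^+=-0.5754
step 2: x_pred=1.4249  r=-5.9449  x^+=-0.7926  v^+=-4.4895  a^+=-1.6972
step 3: x_pred=-5.1035  r=-0.4965  x^+=-5.2887  v^+=-6.1076  a^+=-1.7909
step 4: x_pred=-10.9748  r=16.5248  x^+=-4.8111  v^+=-0.6257  a^+=1.3275
step 5: x_pred=-4.8732  r=7.0632  x^+=-2.2386  v^+=3.4545  a^+=2.6603
step 6: x_pred=1.5450  r=3.7850  x^+=2.9568  v^+=7.2587  a^+=3.3746
step 7: x_pred=10.1439  r=-8.2739  x^+=7.0577  v^+=6.5706  a^+=1.8132
step 8: x_pred=13.1359  r=-9.2959  x^+=9.6685  v^+=4.1556  a^+=0.0590

v_post = 4.1556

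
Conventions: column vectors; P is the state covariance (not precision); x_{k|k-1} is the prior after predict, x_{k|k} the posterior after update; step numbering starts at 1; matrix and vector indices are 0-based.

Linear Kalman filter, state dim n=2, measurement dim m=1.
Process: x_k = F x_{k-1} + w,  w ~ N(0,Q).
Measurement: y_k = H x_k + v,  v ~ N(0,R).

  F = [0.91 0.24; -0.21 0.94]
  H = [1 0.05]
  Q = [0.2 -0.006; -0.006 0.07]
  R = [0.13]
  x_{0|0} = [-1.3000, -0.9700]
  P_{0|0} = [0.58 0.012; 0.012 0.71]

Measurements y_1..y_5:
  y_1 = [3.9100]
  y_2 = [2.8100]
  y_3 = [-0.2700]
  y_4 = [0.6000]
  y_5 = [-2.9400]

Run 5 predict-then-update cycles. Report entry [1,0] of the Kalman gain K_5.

K[1,0] = 0.3063

step 1: x^-=[-1.4158, -0.6388]  P^-=[0.7264 0.0530; 0.0530 0.7182]  S=[0.8635]  K=[0.8443; 0.1030]  nu=[5.3577]  x^+=[3.1078, -0.0872]  P^+=[0.1109 -0.0221; -0.0221 0.7090]
step 2: x^-=[2.8072, -0.7346]  P^-=[0.3230 0.1150; 0.1150 0.7101]  S=[0.4663]  K=[0.7051; 0.3228]  nu=[0.0396]  x^+=[2.8351, -0.7218]  P^+=[0.0912 0.0089; 0.0089 0.6615]
step 3: x^-=[2.4067, -1.2739]  P^-=[0.3175 0.1330; 0.1330 0.6550]  S=[0.4625]  K=[0.7010; 0.3583]  nu=[-2.6130]  x^+=[0.5750, -2.2102]  P^+=[0.0903 0.0168; 0.0168 0.5957]
step 4: x^-=[-0.0072, -2.1983]  P^-=[0.3164 0.1247; 0.1247 0.5937]  S=[0.4604]  K=[0.7009; 0.3352]  nu=[0.7171]  x^+=[0.4954, -1.9579]  P^+=[0.0903 0.0165; 0.0165 0.5419]
step 5: x^-=[-0.0191, -1.9445]  P^-=[0.3132 0.1123; 0.1123 0.5463]  S=[0.4558]  K=[0.6995; 0.3063]  nu=[-2.8237]  x^+=[-1.9941, -2.8093]  P^+=[0.0902 0.0146; 0.0146 0.5036]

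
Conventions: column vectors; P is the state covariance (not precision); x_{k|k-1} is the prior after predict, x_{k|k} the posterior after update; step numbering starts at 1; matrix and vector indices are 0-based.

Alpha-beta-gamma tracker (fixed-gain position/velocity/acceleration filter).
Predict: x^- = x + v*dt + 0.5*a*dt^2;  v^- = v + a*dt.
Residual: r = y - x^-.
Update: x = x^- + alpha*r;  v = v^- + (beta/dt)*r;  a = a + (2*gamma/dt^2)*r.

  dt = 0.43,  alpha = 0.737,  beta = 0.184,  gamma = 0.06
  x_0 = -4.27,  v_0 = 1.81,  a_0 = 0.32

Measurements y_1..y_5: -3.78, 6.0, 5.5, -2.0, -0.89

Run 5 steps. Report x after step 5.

x_post = 0.1248

step 1: x_pred=-3.4621  r=-0.3179  x^+=-3.6964  v^+=1.8116  a^+=0.1137
step 2: x_pred=-2.9069  r=8.9069  x^+=3.6575  v^+=5.6718  a^+=5.8943
step 3: x_pred=6.6413  r=-1.1413  x^+=5.8002  v^+=7.7180  a^+=5.1536
step 4: x_pred=9.5953  r=-11.5953  x^+=1.0496  v^+=4.9723  a^+=-2.3718
step 5: x_pred=2.9684  r=-3.8584  x^+=0.1248  v^+=2.3014  a^+=-4.8759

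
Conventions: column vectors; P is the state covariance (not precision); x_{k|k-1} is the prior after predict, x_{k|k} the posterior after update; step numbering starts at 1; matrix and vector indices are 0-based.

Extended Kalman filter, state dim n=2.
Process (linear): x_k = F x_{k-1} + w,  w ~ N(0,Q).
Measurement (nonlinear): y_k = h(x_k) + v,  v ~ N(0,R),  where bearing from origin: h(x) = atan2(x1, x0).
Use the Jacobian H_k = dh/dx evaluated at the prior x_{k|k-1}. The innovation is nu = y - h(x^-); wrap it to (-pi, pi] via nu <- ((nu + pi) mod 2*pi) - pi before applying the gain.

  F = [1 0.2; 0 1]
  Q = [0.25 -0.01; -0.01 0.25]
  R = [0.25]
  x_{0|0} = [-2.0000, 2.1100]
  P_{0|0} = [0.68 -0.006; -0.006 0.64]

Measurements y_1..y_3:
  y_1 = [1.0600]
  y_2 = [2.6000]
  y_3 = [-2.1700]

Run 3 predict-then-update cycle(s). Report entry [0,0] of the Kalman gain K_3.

K[0,0] = -0.9124

step 1: x^-=[-1.5780, 2.1100]  P^-=[0.9532 0.1120; 0.1120 0.8900]  H_jac=[-0.3039 -0.2273]  S=[0.3995]  K=[-0.7889; -0.5916]  nu=[-1.1529]  x^+=[-0.6685, 2.7920]  P^+=[0.7046 -0.0744; -0.0744 0.7502]
step 2: x^-=[-0.1101, 2.7920]  P^-=[0.9548 0.0656; 0.0656 1.0002]  H_jac=[-0.3576 -0.0141]  S=[0.3730]  K=[-0.9180; -0.1007]  nu=[0.9898]  x^+=[-1.0187, 2.6924]  P^+=[0.6405 0.0311; 0.0311 0.9964]
step 3: x^-=[-0.4802, 2.6924]  P^-=[0.9428 0.2204; 0.2204 1.2464]  H_jac=[-0.3600 -0.0642]  S=[0.3875]  K=[-0.9124; -0.4112]  nu=[2.3659]  x^+=[-2.6387, 1.7194]  P^+=[0.6203 0.0750; 0.0750 1.1809]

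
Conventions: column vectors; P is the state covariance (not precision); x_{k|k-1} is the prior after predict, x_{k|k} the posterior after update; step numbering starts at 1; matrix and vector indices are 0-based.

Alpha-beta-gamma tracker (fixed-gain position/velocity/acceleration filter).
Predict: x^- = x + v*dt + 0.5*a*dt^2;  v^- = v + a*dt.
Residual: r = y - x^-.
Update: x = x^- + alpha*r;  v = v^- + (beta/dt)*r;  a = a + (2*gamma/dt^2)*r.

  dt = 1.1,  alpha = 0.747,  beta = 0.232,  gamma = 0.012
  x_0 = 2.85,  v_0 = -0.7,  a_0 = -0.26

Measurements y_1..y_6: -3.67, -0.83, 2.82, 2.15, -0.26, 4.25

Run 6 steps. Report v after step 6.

v_post = 0.0803

step 1: x_pred=1.9227  r=-5.5927  x^+=-2.2550  v^+=-2.1656  a^+=-0.3709
step 2: x_pred=-4.8616  r=4.0316  x^+=-1.8500  v^+=-1.7233  a^+=-0.2910
step 3: x_pred=-3.9216  r=6.7416  x^+=1.1144  v^+=-0.6215  a^+=-0.1572
step 4: x_pred=0.3356  r=1.8144  x^+=1.6910  v^+=-0.4118  a^+=-0.1213
step 5: x_pred=1.1647  r=-1.4247  x^+=0.1004  v^+=-0.8456  a^+=-0.1495
step 6: x_pred=-0.9202  r=5.1702  x^+=2.9419  v^+=0.0803  a^+=-0.0470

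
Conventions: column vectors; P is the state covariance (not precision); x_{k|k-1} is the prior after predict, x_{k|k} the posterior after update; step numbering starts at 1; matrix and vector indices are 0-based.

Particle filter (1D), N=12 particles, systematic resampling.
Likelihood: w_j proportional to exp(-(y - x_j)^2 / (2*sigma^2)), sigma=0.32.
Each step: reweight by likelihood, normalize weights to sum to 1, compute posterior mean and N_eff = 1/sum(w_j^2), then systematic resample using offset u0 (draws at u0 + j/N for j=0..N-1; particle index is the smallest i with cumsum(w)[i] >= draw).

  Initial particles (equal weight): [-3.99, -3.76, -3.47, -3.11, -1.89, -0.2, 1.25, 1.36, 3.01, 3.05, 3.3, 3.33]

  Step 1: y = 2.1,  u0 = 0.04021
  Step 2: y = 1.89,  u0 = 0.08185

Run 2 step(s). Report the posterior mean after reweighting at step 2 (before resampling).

post_mean = 1.3419

step 1: w=[0.0000, 0.0000, 0.0000, 0.0000, 0.0000, 0.0000, 0.2266, 0.5324, 0.1353, 0.0941, 0.0068, 0.0048]  mean=1.7400  Neff=2.7625  idx=[6, 6, 6, 7, 7, 7, 7, 7, 7, 8, 8, 9]
step 2: w=[0.0700, 0.0700, 0.0700, 0.1312, 0.1312, 0.1312, 0.1312, 0.1312, 0.1312, 0.0011, 0.0011, 0.0007]  mean=1.3419  Neff=8.4786  idx=[1, 2, 3, 3, 4, 5, 5, 6, 7, 7, 8, 10]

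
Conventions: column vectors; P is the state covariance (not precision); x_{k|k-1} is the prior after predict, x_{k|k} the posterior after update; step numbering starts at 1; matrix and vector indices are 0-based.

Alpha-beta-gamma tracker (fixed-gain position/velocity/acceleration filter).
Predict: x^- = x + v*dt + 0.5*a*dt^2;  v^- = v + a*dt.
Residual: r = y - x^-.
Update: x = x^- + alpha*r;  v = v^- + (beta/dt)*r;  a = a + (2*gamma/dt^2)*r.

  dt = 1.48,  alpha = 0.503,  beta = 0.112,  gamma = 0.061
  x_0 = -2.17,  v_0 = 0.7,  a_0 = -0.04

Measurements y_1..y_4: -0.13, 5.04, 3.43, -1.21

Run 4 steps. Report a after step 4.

a_post = -0.2160

step 1: x_pred=-1.1778  r=1.0478  x^+=-0.6508  v^+=0.7201  a^+=0.0184
step 2: x_pred=0.4351  r=4.6049  x^+=2.7514  v^+=1.0957  a^+=0.2748
step 3: x_pred=4.6741  r=-1.2441  x^+=4.0483  v^+=1.4084  a^+=0.2056
step 4: x_pred=6.3578  r=-7.5678  x^+=2.5512  v^+=1.1399  a^+=-0.2160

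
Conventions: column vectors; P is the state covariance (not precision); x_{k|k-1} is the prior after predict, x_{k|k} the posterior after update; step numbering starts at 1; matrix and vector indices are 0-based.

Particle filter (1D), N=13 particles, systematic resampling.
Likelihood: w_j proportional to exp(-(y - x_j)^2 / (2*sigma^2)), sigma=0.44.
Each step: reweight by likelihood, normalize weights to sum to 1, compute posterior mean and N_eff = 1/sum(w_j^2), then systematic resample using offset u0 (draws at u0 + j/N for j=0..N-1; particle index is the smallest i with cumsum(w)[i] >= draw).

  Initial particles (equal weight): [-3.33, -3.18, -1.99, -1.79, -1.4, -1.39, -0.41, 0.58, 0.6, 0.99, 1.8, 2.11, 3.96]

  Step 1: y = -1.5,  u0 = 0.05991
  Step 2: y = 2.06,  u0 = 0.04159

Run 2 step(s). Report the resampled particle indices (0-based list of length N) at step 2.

step 1: w=[0.0001, 0.0002, 0.1613, 0.2414, 0.2923, 0.2907, 0.0139, 0.0000, 0.0000, 0.0000, 0.0000, 0.0000, 0.0000]  mean=-1.5731  Neff=3.9297  idx=[2, 2, 3, 3, 3, 4, 4, 4, 4, 5, 5, 5, 5]
step 2: w=[0.0000, 0.0000, 0.0001, 0.0001, 0.0001, 0.1139, 0.1139, 0.1139, 0.1139, 0.1361, 0.1361, 0.1361, 0.1361]  mean=-1.3946  Neff=7.9406  idx=[5, 6, 6, 7, 8, 8, 9, 9, 10, 11, 11, 12, 12]

resampled_idx = [5, 6, 6, 7, 8, 8, 9, 9, 10, 11, 11, 12, 12]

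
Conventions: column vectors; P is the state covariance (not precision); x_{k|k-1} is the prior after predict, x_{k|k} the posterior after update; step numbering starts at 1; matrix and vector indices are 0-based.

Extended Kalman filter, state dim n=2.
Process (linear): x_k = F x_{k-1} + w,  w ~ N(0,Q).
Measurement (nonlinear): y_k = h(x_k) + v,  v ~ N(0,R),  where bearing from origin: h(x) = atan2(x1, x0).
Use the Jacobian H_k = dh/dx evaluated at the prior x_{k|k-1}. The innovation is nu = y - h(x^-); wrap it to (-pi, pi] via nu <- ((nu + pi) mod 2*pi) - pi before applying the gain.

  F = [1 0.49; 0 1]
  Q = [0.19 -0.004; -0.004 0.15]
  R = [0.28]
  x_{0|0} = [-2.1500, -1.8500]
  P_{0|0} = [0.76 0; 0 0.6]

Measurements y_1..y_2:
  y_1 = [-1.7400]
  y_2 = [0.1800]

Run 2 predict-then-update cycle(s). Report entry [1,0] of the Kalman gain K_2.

K[1,0] = -0.2971

step 1: x^-=[-3.0565, -1.8500]  P^-=[1.0941 0.2900; 0.2900 0.7500]  H_jac=[0.1449 -0.2394]  S=[0.3259]  K=[0.2735; -0.4221]  nu=[0.8573]  x^+=[-2.8220, -2.2119]  P^+=[1.0697 0.3276; 0.3276 0.6919]
step 2: x^-=[-3.9059, -2.2119]  P^-=[1.7469 0.6627; 0.6627 0.8419]  H_jac=[0.1098 -0.1939]  S=[0.3045]  K=[0.2079; -0.2971]  nu=[2.8063]  x^+=[-3.3223, -3.0457]  P^+=[1.7337 0.6815; 0.6815 0.8151]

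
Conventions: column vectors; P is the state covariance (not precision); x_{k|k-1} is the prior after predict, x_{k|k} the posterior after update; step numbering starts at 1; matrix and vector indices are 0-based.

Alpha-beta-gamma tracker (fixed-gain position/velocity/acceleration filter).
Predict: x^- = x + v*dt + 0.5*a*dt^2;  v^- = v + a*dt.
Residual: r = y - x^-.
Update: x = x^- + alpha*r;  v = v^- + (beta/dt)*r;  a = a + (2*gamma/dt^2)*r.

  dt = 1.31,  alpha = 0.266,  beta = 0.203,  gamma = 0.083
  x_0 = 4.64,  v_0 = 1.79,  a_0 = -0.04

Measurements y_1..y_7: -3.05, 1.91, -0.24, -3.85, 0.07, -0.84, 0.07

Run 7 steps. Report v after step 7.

step 1: x_pred=6.9506  r=-10.0006  x^+=4.2904  v^+=0.1879  a^+=-1.0074
step 2: x_pred=3.6722  r=-1.7622  x^+=3.2034  v^+=-1.4048  a^+=-1.1778
step 3: x_pred=0.3525  r=-0.5925  x^+=0.1949  v^+=-3.0396  a^+=-1.2351
step 4: x_pred=-4.8468  r=0.9968  x^+=-4.5816  v^+=-4.5032  a^+=-1.1387
step 5: x_pred=-11.4579  r=11.5279  x^+=-8.3914  v^+=-4.2085  a^+=-0.0236
step 6: x_pred=-13.9248  r=13.0848  x^+=-10.4443  v^+=-2.2118  a^+=1.2421
step 7: x_pred=-12.2759  r=12.3459  x^+=-8.9919  v^+=1.3285  a^+=2.4363

v_post = 1.3285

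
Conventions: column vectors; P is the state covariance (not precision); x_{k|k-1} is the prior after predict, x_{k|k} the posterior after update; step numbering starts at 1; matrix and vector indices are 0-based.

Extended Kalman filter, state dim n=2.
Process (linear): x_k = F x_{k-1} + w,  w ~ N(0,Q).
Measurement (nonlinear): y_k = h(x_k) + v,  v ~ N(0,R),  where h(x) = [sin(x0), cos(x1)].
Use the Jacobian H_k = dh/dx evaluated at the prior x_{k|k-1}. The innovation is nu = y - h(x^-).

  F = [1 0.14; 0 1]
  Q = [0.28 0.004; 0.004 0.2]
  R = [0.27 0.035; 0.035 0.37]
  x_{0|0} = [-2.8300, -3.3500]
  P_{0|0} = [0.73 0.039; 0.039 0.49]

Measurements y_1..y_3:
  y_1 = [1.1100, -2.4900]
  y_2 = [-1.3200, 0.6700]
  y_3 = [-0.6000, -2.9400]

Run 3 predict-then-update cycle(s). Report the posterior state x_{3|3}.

step 1: x^-=[-3.2990, -3.3500]  P^-=[1.0305 0.1116; 0.1116 0.6900]  H_jac=[-0.9876 0.0000; 0.0000 -0.2069]  S=[1.2752 0.0578; 0.0578 0.3995]  K=[-0.8008 0.0581; -0.0707 -0.3471]  nu=[0.9532, -1.5116]  x^+=[-4.1501, -2.8927]  P^+=[0.2169 0.0316; 0.0316 0.6327]
step 2: x^-=[-4.5551, -2.8927]  P^-=[0.5181 0.1242; 0.1242 0.8327]  H_jac=[-0.1567 0.0000; 0.0000 0.2463]  S=[0.2827 0.0302; 0.0302 0.4205]  K=[-0.2972 0.0941; -0.1219 0.4965]  nu=[-2.3077, 1.6392]  x^+=[-3.7151, -1.7977]  P^+=[0.4911 0.0991; 0.0991 0.7285]
step 3: x^-=[-3.9668, -1.7977]  P^-=[0.8131 0.2051; 0.2051 0.9285]  H_jac=[-0.6784 0.0000; 0.0000 0.9744]  S=[0.6443 -0.1006; -0.1006 1.2515]  K=[-0.8419 0.0920; -0.1044 0.7145]  nu=[-1.3347, -2.7151]  x^+=[-3.0930, -3.5982]  P^+=[0.3303 0.0047; 0.0047 0.2676]

x_post = [-3.0930, -3.5982]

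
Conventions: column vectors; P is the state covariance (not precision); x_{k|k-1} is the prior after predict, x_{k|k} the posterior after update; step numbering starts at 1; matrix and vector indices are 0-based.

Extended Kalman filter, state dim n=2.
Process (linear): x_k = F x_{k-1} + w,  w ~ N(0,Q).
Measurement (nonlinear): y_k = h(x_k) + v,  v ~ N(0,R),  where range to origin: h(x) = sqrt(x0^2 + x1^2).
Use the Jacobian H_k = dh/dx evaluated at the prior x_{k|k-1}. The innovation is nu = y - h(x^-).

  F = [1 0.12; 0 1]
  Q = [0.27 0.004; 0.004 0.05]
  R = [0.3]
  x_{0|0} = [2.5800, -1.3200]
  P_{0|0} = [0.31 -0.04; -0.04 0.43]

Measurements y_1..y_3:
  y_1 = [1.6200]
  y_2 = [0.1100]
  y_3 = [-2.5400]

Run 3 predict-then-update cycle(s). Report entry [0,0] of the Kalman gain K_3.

K[0,0] = 0.1597

step 1: x^-=[2.4216, -1.3200]  P^-=[0.5766 0.0156; 0.0156 0.4800]  H_jac=[0.8780 -0.4786]  S=[0.8414]  K=[0.5929; -0.2568]  nu=[-1.1380]  x^+=[1.7469, -1.0278]  P^+=[0.2809 0.1437; 0.1437 0.4245]
step 2: x^-=[1.6236, -1.0278]  P^-=[0.5915 0.1986; 0.1986 0.4745]  H_jac=[0.8449 -0.5349]  S=[0.6785]  K=[0.5800; -0.1267]  nu=[-1.8116]  x^+=[0.5729, -0.7982]  P^+=[0.3632 0.2485; 0.2485 0.4636]
step 3: x^-=[0.4771, -0.7982]  P^-=[0.6996 0.3081; 0.3081 0.5136]  H_jac=[0.5131 -0.8583]  S=[0.5912]  K=[0.1597; -0.4783]  nu=[-3.4699]  x^+=[-0.0772, 0.8616]  P^+=[0.6845 0.3533; 0.3533 0.3784]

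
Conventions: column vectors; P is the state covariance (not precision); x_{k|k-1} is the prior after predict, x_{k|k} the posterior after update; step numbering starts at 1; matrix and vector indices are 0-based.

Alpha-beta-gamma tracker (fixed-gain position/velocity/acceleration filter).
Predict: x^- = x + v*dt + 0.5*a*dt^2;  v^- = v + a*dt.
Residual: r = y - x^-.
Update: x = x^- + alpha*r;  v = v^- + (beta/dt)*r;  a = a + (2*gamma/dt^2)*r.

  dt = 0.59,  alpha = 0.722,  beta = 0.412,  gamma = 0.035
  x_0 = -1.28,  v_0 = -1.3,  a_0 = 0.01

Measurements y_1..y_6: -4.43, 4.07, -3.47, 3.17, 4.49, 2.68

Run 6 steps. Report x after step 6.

step 1: x_pred=-2.0453  r=-2.3847  x^+=-3.7670  v^+=-2.9594  a^+=-0.4696
step 2: x_pred=-5.5948  r=9.6648  x^+=1.3832  v^+=3.5126  a^+=1.4740
step 3: x_pred=3.7121  r=-7.1821  x^+=-1.4734  v^+=-0.6331  a^+=0.0297
step 4: x_pred=-1.8417  r=5.0117  x^+=1.7767  v^+=2.8841  a^+=1.0375
step 5: x_pred=3.6589  r=0.8311  x^+=4.2590  v^+=4.0766  a^+=1.2046
step 6: x_pred=6.8738  r=-4.1938  x^+=3.8459  v^+=1.8587  a^+=0.3613

x_post = 3.8459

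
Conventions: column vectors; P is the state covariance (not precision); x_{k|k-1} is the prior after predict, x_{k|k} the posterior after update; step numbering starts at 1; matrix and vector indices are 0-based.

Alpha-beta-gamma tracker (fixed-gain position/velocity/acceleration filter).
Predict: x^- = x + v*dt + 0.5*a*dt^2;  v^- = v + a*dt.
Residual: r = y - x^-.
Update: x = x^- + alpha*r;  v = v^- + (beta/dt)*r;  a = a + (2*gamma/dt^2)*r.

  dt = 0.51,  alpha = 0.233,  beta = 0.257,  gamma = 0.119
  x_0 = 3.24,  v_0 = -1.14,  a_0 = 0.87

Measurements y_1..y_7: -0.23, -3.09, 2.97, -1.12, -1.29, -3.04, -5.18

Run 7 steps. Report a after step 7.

a_post = 1.2256

step 1: x_pred=2.7717  r=-3.0017  x^+=2.0723  v^+=-2.2089  a^+=-1.8767
step 2: x_pred=0.7017  r=-3.7917  x^+=-0.1818  v^+=-5.0768  a^+=-5.3462
step 3: x_pred=-3.4662  r=6.4362  x^+=-1.9666  v^+=-4.5600  a^+=0.5431
step 4: x_pred=-4.2215  r=3.1015  x^+=-3.4989  v^+=-2.7201  a^+=3.3811
step 5: x_pred=-4.4464  r=3.1564  x^+=-3.7110  v^+=0.5948  a^+=6.2693
step 6: x_pred=-2.5923  r=-0.4477  x^+=-2.6966  v^+=3.5666  a^+=5.8597
step 7: x_pred=-0.1156  r=-5.0644  x^+=-1.2956  v^+=4.0030  a^+=1.2256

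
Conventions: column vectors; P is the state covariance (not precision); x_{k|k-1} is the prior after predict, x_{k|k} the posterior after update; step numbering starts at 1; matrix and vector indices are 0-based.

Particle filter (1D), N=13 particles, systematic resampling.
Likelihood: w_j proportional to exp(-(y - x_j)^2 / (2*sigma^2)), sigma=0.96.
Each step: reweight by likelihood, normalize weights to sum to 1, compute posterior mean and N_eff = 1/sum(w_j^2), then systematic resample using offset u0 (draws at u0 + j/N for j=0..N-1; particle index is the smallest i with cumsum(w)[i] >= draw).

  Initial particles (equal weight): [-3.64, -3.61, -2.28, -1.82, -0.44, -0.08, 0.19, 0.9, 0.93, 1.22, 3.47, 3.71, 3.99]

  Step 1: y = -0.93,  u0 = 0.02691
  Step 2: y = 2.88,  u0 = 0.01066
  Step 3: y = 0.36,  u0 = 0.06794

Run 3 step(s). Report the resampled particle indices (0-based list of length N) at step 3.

step 1: w=[0.0053, 0.0058, 0.1057, 0.1849, 0.2495, 0.1920, 0.1439, 0.0462, 0.0435, 0.0231, 0.0000, 0.0000, 0.0000]  mean=-0.6052  Neff=5.8881  idx=[2, 2, 3, 3, 4, 4, 4, 5, 5, 5, 6, 6, 8]
step 2: w=[0.0000, 0.0000, 0.0000, 0.0000, 0.0126, 0.0126, 0.0126, 0.0431, 0.0431, 0.0431, 0.0986, 0.0986, 0.6354]  mean=0.6012  Neff=2.3297  idx=[4, 8, 9, 10, 11, 12, 12, 12, 12, 12, 12, 12, 12]
step 3: w=[0.0632, 0.0805, 0.0805, 0.0880, 0.0880, 0.0750, 0.0750, 0.0750, 0.0750, 0.0750, 0.0750, 0.0750, 0.0750]  mean=0.5505  Neff=12.9175  idx=[1, 2, 2, 3, 4, 5, 6, 7, 8, 9, 10, 11, 12]

resampled_idx = [1, 2, 2, 3, 4, 5, 6, 7, 8, 9, 10, 11, 12]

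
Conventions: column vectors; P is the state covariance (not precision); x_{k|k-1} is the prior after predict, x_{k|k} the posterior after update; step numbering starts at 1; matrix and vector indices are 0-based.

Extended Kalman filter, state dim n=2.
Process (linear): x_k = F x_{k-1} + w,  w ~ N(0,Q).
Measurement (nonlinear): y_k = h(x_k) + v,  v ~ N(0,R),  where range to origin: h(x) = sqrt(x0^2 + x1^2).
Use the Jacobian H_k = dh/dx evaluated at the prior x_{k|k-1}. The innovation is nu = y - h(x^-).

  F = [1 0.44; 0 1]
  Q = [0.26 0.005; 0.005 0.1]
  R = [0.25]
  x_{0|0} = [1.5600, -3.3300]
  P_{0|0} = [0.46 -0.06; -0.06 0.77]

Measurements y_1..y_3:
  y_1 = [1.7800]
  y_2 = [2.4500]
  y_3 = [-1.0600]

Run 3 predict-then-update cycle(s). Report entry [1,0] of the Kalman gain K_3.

K[1,0] = -0.2537

step 1: x^-=[0.0948, -3.3300]  P^-=[0.8163 0.2838; 0.2838 0.8700]  H_jac=[0.0285 -0.9996]  S=[1.1038]  K=[-0.2360; -0.7805]  nu=[-1.5513]  x^+=[0.4609, -2.1191]  P^+=[0.7548 0.0805; 0.0805 0.1975]
step 2: x^-=[-0.4715, -2.1191]  P^-=[1.1239 0.1724; 0.1724 0.2975]  H_jac=[-0.2172 -0.9761]  S=[0.6596]  K=[-0.6252; -0.4970]  nu=[0.2791]  x^+=[-0.6460, -2.2578]  P^+=[0.8660 -0.0326; -0.0326 0.1345]
step 3: x^-=[-1.6395, -2.2578]  P^-=[1.1234 0.0316; 0.0316 0.2345]  H_jac=[-0.5876 -0.8092]  S=[0.8215]  K=[-0.8347; -0.2537]  nu=[-3.8503]  x^+=[1.5742, -1.2812]  P^+=[0.5511 -0.1423; -0.1423 0.1817]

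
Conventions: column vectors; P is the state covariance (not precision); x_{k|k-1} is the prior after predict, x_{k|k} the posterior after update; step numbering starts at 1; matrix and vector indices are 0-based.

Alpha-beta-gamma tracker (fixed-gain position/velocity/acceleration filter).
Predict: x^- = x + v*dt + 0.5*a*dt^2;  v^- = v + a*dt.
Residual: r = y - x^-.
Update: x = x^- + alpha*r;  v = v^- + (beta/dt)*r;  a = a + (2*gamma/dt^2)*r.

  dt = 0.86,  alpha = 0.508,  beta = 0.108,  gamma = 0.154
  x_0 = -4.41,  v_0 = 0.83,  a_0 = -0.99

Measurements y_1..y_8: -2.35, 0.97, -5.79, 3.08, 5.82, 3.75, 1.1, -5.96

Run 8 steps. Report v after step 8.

v_post = 1.4967

step 1: x_pred=-4.0623  r=1.7123  x^+=-3.1925  v^+=0.1936  a^+=-0.2769
step 2: x_pred=-3.1283  r=4.0983  x^+=-1.0464  v^+=0.4702  a^+=1.4298
step 3: x_pred=-0.1133  r=-5.6767  x^+=-2.9971  v^+=0.9869  a^+=-0.9342
step 4: x_pred=-2.4938  r=5.5738  x^+=0.3377  v^+=0.8834  a^+=1.3870
step 5: x_pred=1.6103  r=4.2097  x^+=3.7488  v^+=2.6049  a^+=3.1400
step 6: x_pred=7.1502  r=-3.4002  x^+=5.4229  v^+=4.8783  a^+=1.7241
step 7: x_pred=10.2558  r=-9.1558  x^+=5.6046  v^+=5.2112  a^+=-2.0888
step 8: x_pred=9.3138  r=-15.2738  x^+=1.5547  v^+=1.4967  a^+=-8.4495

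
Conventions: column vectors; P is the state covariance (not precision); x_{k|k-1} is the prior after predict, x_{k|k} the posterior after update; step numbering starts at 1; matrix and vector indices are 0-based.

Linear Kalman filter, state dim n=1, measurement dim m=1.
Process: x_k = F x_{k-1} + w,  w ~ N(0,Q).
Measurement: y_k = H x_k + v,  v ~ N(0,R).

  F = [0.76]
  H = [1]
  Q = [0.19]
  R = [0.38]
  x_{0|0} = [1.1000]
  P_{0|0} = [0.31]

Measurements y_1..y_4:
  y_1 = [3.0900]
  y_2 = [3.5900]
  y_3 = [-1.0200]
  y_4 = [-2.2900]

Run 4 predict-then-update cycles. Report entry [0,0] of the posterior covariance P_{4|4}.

P_post[0,0] = 0.1626

step 1: x^-=[0.8360]  P^-=[0.3691]  S=[0.7491]  K=[0.4927]  nu=[2.2540]  x^+=[1.9465]  P^+=[0.1872]
step 2: x^-=[1.4794]  P^-=[0.2981]  S=[0.6781]  K=[0.4396]  nu=[2.1106]  x^+=[2.4073]  P^+=[0.1671]
step 3: x^-=[1.8295]  P^-=[0.2865]  S=[0.6665]  K=[0.4299]  nu=[-2.8495]  x^+=[0.6047]  P^+=[0.1633]
step 4: x^-=[0.4595]  P^-=[0.2843]  S=[0.6643]  K=[0.4280]  nu=[-2.7495]  x^+=[-0.7173]  P^+=[0.1626]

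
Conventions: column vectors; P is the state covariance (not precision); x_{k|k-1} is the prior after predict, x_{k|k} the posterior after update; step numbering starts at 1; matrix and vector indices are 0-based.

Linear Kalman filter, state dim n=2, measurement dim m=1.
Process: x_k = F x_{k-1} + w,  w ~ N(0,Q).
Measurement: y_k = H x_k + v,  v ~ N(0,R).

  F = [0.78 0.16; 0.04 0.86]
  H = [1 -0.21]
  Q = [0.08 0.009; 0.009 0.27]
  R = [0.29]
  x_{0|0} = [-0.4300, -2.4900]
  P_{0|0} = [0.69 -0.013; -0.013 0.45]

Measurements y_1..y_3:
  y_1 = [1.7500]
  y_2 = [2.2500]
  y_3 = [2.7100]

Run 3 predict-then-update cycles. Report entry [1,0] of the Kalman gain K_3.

step 1: x^-=[-0.7338, -2.1586]  P^-=[0.5081 0.0836; 0.0836 0.6030]  S=[0.7895]  K=[0.6213; -0.0545]  nu=[2.0305]  x^+=[0.5277, -2.2692]  P^+=[0.2033 0.1104; 0.1104 0.6007]
step 2: x^-=[0.0485, -1.9304]  P^-=[0.2466 0.1727; 0.1727 0.7222]  S=[0.4959]  K=[0.4242; 0.0425]  nu=[1.7961]  x^+=[0.8104, -1.8541]  P^+=[0.1574 0.1638; 0.1638 0.7213]
step 3: x^-=[0.3354, -1.5621]  P^-=[0.2351 0.2241; 0.2241 0.8150]  S=[0.4669]  K=[0.4027; 0.1134]  nu=[2.0465]  x^+=[1.1597, -1.3301]  P^+=[0.1594 0.2028; 0.2028 0.8090]

K[1,0] = 0.1134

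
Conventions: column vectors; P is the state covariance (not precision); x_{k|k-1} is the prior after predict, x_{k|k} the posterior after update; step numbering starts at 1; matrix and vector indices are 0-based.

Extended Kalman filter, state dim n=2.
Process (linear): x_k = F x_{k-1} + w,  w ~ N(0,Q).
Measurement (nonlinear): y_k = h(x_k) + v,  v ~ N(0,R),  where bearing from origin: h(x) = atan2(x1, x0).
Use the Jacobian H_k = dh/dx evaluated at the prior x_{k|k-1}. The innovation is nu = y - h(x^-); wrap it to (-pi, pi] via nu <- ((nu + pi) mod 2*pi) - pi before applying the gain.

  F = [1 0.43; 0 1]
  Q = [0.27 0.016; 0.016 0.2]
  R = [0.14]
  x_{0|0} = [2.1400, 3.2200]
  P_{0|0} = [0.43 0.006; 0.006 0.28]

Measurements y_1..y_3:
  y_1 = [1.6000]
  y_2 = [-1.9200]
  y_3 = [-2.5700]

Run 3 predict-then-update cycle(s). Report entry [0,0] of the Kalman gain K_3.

step 1: x^-=[3.5246, 3.2200]  P^-=[0.7569 0.1424; 0.1424 0.4800]  H_jac=[-0.1413 0.1546]  S=[0.1604]  K=[-0.5295; 0.3374]  nu=[0.8597]  x^+=[3.0693, 3.5101]  P^+=[0.7120 0.1711; 0.1711 0.4617]
step 2: x^-=[4.5787, 3.5101]  P^-=[1.2144 0.3856; 0.3856 0.6617]  H_jac=[-0.1055 0.1376]  S=[0.1548]  K=[-0.4845; 0.3253]  nu=[-2.5741]  x^+=[5.8259, 2.6728]  P^+=[1.1781 0.4100; 0.4100 0.6454]
step 3: x^-=[6.9752, 2.6728]  P^-=[1.9200 0.7035; 0.7035 0.8454]  H_jac=[-0.0479 0.1250]  S=[0.1492]  K=[-0.0270; 0.4825]  nu=[-2.9359]  x^+=[7.0545, 1.2564]  P^+=[1.9199 0.7055; 0.7055 0.8106]

K[0,0] = -0.0270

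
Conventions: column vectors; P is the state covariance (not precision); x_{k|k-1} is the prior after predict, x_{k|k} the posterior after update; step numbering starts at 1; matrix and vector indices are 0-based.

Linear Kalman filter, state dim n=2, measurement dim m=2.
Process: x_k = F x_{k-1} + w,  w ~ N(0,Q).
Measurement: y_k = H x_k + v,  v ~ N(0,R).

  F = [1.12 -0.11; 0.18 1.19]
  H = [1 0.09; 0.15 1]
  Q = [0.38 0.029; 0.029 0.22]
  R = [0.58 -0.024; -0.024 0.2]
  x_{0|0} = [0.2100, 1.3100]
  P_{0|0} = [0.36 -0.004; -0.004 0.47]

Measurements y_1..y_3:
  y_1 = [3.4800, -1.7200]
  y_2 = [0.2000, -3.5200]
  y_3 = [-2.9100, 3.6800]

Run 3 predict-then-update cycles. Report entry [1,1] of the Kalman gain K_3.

K[1,1] = 0.6620

step 1: x^-=[0.0911, 1.5967]  P^-=[0.8383 0.0348; 0.0348 0.8955]  S=[1.4318 0.2176; 0.2176 1.1248]  K=[0.5831 0.0299; -0.0424 0.8090]  nu=[3.2452, -3.3304]  x^+=[1.8838, -1.2349]  P^+=[0.3428 -0.0594; -0.0594 0.1717]
step 2: x^-=[2.2457, -1.1305]  P^-=[0.8268 -0.0024; -0.0024 0.4488]  S=[1.4100 0.1380; 0.1380 0.6667]  K=[0.5801 0.0624; -0.0397 0.6809]  nu=[-1.9439, -2.7263]  x^+=[0.9480, -2.9097]  P^+=[0.3397 -0.0524; -0.0524 0.1450]
step 3: x^-=[1.3818, -3.2919]  P^-=[0.8208 0.0097; 0.0097 0.4139]  S=[1.4059 0.1462; 0.1462 0.6352]  K=[0.5765 0.0764; -0.0354 0.6620]  nu=[-3.9955, 6.7646]  x^+=[-0.4048, 1.3276]  P^+=[0.3370 -0.0491; -0.0491 0.1406]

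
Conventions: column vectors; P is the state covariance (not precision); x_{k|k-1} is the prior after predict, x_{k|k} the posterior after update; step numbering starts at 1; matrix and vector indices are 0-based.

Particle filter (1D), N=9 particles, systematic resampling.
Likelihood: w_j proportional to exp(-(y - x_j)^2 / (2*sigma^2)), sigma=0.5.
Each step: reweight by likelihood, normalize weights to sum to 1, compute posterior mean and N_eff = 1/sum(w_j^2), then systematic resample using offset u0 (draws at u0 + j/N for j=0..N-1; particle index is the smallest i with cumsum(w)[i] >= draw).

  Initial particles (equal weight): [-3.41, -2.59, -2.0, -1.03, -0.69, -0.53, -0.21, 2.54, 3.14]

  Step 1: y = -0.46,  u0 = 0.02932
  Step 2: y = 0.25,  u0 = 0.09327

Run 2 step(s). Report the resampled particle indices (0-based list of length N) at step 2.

step 1: w=[0.0000, 0.0000, 0.0026, 0.1581, 0.2723, 0.2998, 0.2672, 0.0000, 0.0000]  mean=-0.5711  Neff=3.8403  idx=[3, 3, 4, 4, 5, 5, 5, 6, 6]
step 2: w=[0.0144, 0.0144, 0.0653, 0.0653, 0.1132, 0.1132, 0.1132, 0.2504, 0.2504]  mean=-0.4051  Neff=5.7864  idx=[2, 4, 5, 6, 7, 7, 8, 8, 8]

resampled_idx = [2, 4, 5, 6, 7, 7, 8, 8, 8]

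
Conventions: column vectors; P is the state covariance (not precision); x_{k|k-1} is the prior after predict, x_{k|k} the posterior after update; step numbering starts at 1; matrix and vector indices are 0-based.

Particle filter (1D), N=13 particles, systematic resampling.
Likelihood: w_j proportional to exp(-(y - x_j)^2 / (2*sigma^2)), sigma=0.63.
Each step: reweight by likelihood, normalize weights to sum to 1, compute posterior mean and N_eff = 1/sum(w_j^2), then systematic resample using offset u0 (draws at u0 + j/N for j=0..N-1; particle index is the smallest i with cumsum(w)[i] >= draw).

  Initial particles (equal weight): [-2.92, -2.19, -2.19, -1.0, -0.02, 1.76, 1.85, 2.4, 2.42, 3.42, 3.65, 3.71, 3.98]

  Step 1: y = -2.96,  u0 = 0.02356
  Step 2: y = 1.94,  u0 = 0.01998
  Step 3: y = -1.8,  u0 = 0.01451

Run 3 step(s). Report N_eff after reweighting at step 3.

N_eff = 13.0000

step 1: w=[0.5109, 0.2425, 0.2425, 0.0040, 0.0000, 0.0000, 0.0000, 0.0000, 0.0000, 0.0000, 0.0000, 0.0000, 0.0000]  mean=-2.5581  Neff=2.6410  idx=[0, 0, 0, 0, 0, 0, 0, 1, 1, 1, 2, 2, 2]
step 2: w=[0.0000, 0.0000, 0.0000, 0.0000, 0.0000, 0.0000, 0.0000, 0.1666, 0.1666, 0.1666, 0.1666, 0.1666, 0.1666]  mean=-2.1902  Neff=6.0036  idx=[7, 7, 8, 8, 8, 9, 9, 10, 10, 11, 11, 12, 12]
step 3: w=[0.0769, 0.0769, 0.0769, 0.0769, 0.0769, 0.0769, 0.0769, 0.0769, 0.0769, 0.0769, 0.0769, 0.0769, 0.0769]  mean=-2.1900  Neff=13.0000  idx=[0, 1, 2, 3, 4, 5, 6, 7, 8, 9, 10, 11, 12]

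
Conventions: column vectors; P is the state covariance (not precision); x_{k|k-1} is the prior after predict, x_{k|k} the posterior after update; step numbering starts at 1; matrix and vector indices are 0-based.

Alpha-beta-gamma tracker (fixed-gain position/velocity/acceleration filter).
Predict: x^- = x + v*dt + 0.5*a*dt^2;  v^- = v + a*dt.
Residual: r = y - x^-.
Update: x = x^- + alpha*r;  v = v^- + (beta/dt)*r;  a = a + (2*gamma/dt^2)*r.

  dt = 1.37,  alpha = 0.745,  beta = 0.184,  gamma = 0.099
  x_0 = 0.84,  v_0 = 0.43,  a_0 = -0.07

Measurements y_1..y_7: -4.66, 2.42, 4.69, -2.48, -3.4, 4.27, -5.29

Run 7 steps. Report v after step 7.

step 1: x_pred=1.3634  r=-6.0234  x^+=-3.1240  v^+=-0.4749  a^+=-0.7054
step 2: x_pred=-4.4366  r=6.8566  x^+=0.6716  v^+=-0.5204  a^+=0.0179
step 3: x_pred=-0.0246  r=4.7146  x^+=3.4878  v^+=0.1373  a^+=0.5153
step 4: x_pred=4.1594  r=-6.6394  x^+=-0.7869  v^+=-0.0485  a^+=-0.1852
step 5: x_pred=-1.0272  r=-2.3728  x^+=-2.7949  v^+=-0.6209  a^+=-0.4355
step 6: x_pred=-4.0542  r=8.3242  x^+=2.1473  v^+=-0.0995  a^+=0.4427
step 7: x_pred=2.4265  r=-7.7165  x^+=-3.3223  v^+=-0.5294  a^+=-0.3714

v_post = -0.5294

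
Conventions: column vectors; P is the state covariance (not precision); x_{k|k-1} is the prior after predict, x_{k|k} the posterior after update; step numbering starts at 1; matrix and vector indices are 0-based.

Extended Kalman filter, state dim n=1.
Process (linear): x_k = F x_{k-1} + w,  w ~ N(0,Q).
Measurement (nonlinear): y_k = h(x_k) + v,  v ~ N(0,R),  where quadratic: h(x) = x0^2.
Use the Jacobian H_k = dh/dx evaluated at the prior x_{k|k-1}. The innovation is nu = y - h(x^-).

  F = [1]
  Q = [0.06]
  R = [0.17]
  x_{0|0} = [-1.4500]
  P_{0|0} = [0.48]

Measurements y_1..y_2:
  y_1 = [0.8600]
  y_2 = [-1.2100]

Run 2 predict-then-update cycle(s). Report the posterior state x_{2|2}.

x_post = [-0.3010]

step 1: x^-=[-1.4500]  P^-=[0.5400]  H_jac=[-2.9000]  S=[4.7114]  K=[-0.3324]  nu=[-1.2425]  x^+=[-1.0370]  P^+=[0.0195]
step 2: x^-=[-1.0370]  P^-=[0.0795]  H_jac=[-2.0740]  S=[0.5119]  K=[-0.3220]  nu=[-2.2854]  x^+=[-0.3010]  P^+=[0.0264]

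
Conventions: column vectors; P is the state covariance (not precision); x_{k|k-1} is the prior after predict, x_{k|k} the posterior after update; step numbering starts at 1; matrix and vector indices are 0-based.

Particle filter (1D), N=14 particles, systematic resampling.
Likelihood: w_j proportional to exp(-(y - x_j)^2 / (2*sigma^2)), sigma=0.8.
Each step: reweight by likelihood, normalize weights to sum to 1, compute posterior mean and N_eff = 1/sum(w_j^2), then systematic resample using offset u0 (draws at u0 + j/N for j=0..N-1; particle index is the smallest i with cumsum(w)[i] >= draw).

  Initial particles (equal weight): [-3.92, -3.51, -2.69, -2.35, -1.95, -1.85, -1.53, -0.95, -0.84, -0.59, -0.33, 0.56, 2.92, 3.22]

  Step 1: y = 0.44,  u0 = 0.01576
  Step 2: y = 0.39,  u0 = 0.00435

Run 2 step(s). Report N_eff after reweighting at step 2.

step 1: w=[0.0000, 0.0000, 0.0002, 0.0009, 0.0044, 0.0063, 0.0182, 0.0836, 0.1052, 0.1651, 0.2380, 0.3741, 0.0031, 0.0009]  mean=-0.1729  Neff=4.1267  idx=[6, 7, 8, 9, 9, 9, 10, 10, 10, 11, 11, 11, 11, 11]
step 2: w=[0.0063, 0.0276, 0.0344, 0.0530, 0.0530, 0.0530, 0.0748, 0.0748, 0.0748, 0.1097, 0.1097, 0.1097, 0.1097, 0.1097]  mean=0.0745  Neff=11.4505  idx=[0, 3, 4, 5, 6, 7, 8, 9, 10, 10, 11, 12, 12, 13]

N_eff = 11.4505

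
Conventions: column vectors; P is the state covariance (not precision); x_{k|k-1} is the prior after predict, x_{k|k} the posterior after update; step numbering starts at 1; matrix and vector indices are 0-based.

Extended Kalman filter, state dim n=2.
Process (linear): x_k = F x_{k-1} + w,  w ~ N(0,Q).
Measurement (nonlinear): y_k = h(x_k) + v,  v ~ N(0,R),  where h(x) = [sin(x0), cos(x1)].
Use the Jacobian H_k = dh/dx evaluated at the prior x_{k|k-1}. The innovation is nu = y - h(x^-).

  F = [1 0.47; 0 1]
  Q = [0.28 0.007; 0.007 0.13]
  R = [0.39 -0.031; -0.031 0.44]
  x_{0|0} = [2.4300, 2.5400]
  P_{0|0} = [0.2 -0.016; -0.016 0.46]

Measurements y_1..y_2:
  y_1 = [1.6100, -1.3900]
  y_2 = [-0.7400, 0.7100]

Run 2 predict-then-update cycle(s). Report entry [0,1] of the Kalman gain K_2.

K[0,1] = -0.1364

step 1: x^-=[3.6238, 2.5400]  P^-=[0.5666 0.2072; 0.2072 0.5900]  H_jac=[-0.8860 0.0000; 0.0000 -0.5660]  S=[0.8347 0.0729; 0.0729 0.6290]  K=[-0.5911 -0.1179; -0.1753 -0.5106]  nu=[2.0737, -0.5656]  x^+=[2.4648, 2.4652]  P^+=[0.2561 0.0593; 0.0593 0.3873]
step 2: x^-=[3.6234, 2.4652]  P^-=[0.6774 0.2484; 0.2484 0.5173]  H_jac=[-0.8861 0.0000; 0.0000 -0.6260]  S=[0.9219 0.1068; 0.1068 0.6427]  K=[-0.6353 -0.1364; -0.1839 -0.4733]  nu=[-0.2766, 1.4898]  x^+=[3.5960, 1.8109]  P^+=[0.2748 0.0644; 0.0644 0.3236]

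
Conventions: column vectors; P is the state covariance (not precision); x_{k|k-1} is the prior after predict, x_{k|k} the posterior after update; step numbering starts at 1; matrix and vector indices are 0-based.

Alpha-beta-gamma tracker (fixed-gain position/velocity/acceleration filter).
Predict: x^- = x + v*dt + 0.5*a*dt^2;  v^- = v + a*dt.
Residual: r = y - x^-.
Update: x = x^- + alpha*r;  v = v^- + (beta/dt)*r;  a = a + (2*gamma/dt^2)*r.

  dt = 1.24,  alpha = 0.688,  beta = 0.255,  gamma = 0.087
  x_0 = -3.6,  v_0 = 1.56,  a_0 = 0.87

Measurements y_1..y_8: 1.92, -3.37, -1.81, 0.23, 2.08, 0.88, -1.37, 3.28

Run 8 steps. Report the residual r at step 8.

step 1: x_pred=-0.9967  r=2.9167  x^+=1.0100  v^+=3.2386  a^+=1.2001
step 2: x_pred=5.9485  r=-9.3185  x^+=-0.4626  v^+=2.8104  a^+=0.1456
step 3: x_pred=3.1342  r=-4.9442  x^+=-0.2674  v^+=1.9742  a^+=-0.4139
step 4: x_pred=1.8623  r=-1.6323  x^+=0.7393  v^+=1.1252  a^+=-0.5987
step 5: x_pred=1.6743  r=0.4057  x^+=1.9534  v^+=0.4663  a^+=-0.5527
step 6: x_pred=2.1067  r=-1.2267  x^+=1.2627  v^+=-0.4714  a^+=-0.6916
step 7: x_pred=0.1466  r=-1.5166  x^+=-0.8968  v^+=-1.6408  a^+=-0.8632
step 8: x_pred=-3.5950  r=6.8750  x^+=1.1350  v^+=-1.2973  a^+=-0.0852

resid = 6.8750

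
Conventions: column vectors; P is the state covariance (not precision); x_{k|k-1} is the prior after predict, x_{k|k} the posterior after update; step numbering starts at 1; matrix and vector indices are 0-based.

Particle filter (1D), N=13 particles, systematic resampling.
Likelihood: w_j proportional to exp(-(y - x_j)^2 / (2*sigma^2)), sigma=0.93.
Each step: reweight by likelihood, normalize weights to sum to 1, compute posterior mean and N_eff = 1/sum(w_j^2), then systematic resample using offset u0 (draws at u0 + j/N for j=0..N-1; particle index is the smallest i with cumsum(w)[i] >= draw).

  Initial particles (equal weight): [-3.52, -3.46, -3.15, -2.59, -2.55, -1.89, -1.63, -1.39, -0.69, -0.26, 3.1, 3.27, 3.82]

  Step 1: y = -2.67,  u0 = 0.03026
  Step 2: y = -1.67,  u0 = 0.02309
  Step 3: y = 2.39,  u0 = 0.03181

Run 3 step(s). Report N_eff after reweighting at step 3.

N_eff = 3.4047

step 1: w=[0.1101, 0.1165, 0.1463, 0.1665, 0.1657, 0.1176, 0.0894, 0.0648, 0.0173, 0.0058, 0.0000, 0.0000, 0.0000]  mean=-2.5766  Neff=7.7748  idx=[0, 0, 1, 2, 2, 3, 3, 4, 4, 5, 5, 6, 7]
step 2: w=[0.0187, 0.0187, 0.0212, 0.0381, 0.0381, 0.0828, 0.0828, 0.0864, 0.0864, 0.1314, 0.1314, 0.1350, 0.1291]  mean=-2.2105  Neff=9.7937  idx=[1, 4, 5, 6, 7, 8, 9, 9, 10, 10, 11, 11, 12]
step 3: w=[0.0000, 0.0000, 0.0011, 0.0011, 0.0014, 0.0014, 0.0468, 0.0468, 0.0468, 0.0468, 0.1631, 0.1631, 0.4814]  mean=-1.5679  Neff=3.4047  idx=[6, 8, 9, 10, 10, 11, 11, 12, 12, 12, 12, 12, 12]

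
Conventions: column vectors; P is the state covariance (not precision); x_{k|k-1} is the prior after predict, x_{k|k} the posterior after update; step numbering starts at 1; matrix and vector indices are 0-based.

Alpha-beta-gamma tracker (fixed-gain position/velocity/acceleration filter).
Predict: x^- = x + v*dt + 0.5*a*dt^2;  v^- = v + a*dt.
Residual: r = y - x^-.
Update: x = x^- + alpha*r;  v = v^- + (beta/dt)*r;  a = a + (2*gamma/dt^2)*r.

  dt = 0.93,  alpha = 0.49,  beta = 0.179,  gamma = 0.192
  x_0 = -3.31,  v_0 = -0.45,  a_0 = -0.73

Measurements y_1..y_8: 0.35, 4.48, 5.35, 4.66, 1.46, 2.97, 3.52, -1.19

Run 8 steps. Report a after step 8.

a_post = -5.0145

step 1: x_pred=-4.0442  r=4.3942  x^+=-1.8910  v^+=-0.2831  a^+=1.2209
step 2: x_pred=-1.6264  r=6.1064  x^+=1.3658  v^+=2.0276  a^+=3.9321
step 3: x_pred=4.9519  r=0.3981  x^+=5.1470  v^+=5.7611  a^+=4.1088
step 4: x_pred=12.2816  r=-7.6216  x^+=8.5470  v^+=8.1153  a^+=0.7249
step 5: x_pred=16.4078  r=-14.9478  x^+=9.0834  v^+=5.9125  a^+=-5.9116
step 6: x_pred=12.0255  r=-9.0555  x^+=7.5883  v^+=-1.3283  a^+=-9.9321
step 7: x_pred=2.0579  r=1.4621  x^+=2.7743  v^+=-10.2837  a^+=-9.2829
step 8: x_pred=-10.8039  r=9.6139  x^+=-6.0931  v^+=-17.0664  a^+=-5.0145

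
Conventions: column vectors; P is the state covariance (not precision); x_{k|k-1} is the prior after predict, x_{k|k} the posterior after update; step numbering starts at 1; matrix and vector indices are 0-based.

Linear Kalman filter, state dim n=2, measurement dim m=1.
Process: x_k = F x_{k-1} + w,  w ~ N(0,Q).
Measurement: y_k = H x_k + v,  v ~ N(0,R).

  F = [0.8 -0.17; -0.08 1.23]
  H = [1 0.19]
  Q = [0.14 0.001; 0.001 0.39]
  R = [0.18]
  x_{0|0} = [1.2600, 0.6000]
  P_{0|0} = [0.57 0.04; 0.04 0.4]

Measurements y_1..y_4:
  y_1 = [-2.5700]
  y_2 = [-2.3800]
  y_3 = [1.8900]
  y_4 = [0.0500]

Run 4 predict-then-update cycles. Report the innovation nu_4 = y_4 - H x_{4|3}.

step 1: x^-=[0.9060, 0.6372]  P^-=[0.5055 -0.0792; -0.0792 0.9909]  S=[0.6912]  K=[0.7096; 0.1578]  nu=[-3.5971]  x^+=[-1.6464, 0.0696]  P^+=[0.1575 -0.1566; -0.1566 0.9737]
step 2: x^-=[-1.3290, 0.2173]  P^-=[0.3115 -0.3689; -0.3689 1.8950]  S=[0.4197]  K=[0.5752; -0.0211]  nu=[-1.0923]  x^+=[-1.9573, 0.2404]  P^+=[0.1727 -0.3638; -0.3638 1.8948]
step 3: x^-=[-1.6067, 0.4523]  P^-=[0.4042 -0.7692; -0.7692 3.3293]  S=[0.4121]  K=[0.6262; -0.3315]  nu=[3.4107]  x^+=[0.5292, -0.6784]  P^+=[0.2426 -0.6836; -0.6836 3.2840]
step 4: x^-=[0.5387, -0.8768]  P^-=[0.5761 -1.3832; -1.3832 5.4945]  S=[0.4289]  K=[0.7306; -0.7911]  nu=[-0.3221]  x^+=[0.3034, -0.6220]  P^+=[0.3472 -1.1354; -1.1354 5.2261]

innov = [-0.3221]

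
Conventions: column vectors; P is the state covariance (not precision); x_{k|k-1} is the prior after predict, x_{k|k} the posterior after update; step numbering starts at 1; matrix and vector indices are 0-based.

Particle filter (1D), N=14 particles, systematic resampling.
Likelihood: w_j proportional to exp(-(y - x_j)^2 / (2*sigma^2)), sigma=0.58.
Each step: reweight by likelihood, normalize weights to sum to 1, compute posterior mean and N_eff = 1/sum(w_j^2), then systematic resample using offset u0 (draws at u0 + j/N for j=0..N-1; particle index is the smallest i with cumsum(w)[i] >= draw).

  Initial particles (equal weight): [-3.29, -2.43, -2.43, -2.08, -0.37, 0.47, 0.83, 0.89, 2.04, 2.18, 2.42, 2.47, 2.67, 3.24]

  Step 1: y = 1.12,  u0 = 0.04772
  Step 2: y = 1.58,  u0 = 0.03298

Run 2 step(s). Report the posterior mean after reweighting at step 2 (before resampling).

post_mean = 1.1888

step 1: w=[0.0000, 0.0000, 0.0000, 0.0000, 0.0122, 0.1763, 0.2915, 0.3054, 0.0939, 0.0622, 0.0268, 0.0220, 0.0093, 0.0004]  mean=1.0646  Neff=4.4752  idx=[5, 5, 6, 6, 6, 6, 6, 7, 7, 7, 7, 8, 9, 11]
step 2: w=[0.0263, 0.0263, 0.0713, 0.0713, 0.0713, 0.0713, 0.0713, 0.0810, 0.0810, 0.0810, 0.0810, 0.1200, 0.0963, 0.0507]  mean=1.1888  Neff=12.6143  idx=[1, 2, 3, 4, 5, 6, 7, 8, 9, 10, 11, 11, 12, 13]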